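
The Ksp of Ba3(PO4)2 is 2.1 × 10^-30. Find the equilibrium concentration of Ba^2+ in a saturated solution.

[Ba^2+] = 1.4e-6 M

Ba3(PO4)2(s) ⇌ 3 Ba^2+ + 2 PO4^3-
Ksp = [Ba^2+]^3[PO4^3-]^2
With molar solubility s: [Ba^2+] = 3s, [PO4^3-] = 2s.
Ksp = (3s)^3(2s)^2 = 108s^5
Solving, s = (2.1 × 10^-30/108)^(1/5) = 4.55 x 10^-7 M
[Ba^2+] = 3s = 1.4 x 10^-6 M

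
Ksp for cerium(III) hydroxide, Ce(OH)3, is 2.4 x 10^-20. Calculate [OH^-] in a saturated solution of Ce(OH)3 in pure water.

[OH^-] = 1.6 × 10^-5 M

Ce(OH)3(s) <=> Ce^3+ + 3 OH^-
Ksp = [Ce^3+][OH^-]^3
If s mol/L of Ce(OH)3 dissolves, [Ce^3+] = s and [OH^-] = 3s.
So Ksp = s × (3s)^3 = 27s^4
s^4 = 2.4 x 10^-20 / 27, so s = 5.46 x 10^-6 M
[OH^-] = 3s = 1.6 x 10^-5 M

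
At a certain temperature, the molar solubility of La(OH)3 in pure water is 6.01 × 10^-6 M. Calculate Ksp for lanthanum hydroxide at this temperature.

La(OH)3(s) ⇌ La^3+(aq) + 3 OH^-(aq)
For each mole of La(OH)3 that dissolves: [La^3+] = s, [OH^-] = 3s.
Ksp = [La^3+][OH^-]^3
Ksp = s(3s)^3 = 27s^4
With s = 6.01 × 10^-6: Ksp = 3.52 x 10^-20

3.52 x 10^-20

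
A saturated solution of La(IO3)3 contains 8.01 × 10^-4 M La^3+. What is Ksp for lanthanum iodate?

La(IO3)3(s) ⇌ La^3+ + 3 IO3^-
Stoichiometry gives [IO3^-] = (3/1)[La^3+] = 2.403 x 10^-3 M.
Ksp = [La^3+][IO3^-]^3
Ksp = 8.01 × 10^-4 × (2.403 × 10^-3)^3 = 1.11 × 10^-11

Ksp = 1.11 × 10^-11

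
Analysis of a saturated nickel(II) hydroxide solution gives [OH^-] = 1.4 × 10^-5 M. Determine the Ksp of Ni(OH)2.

Ksp = 1.4 × 10^-15

Ni(OH)2(s) <=> Ni^2+ + 2 OH^-
Stoichiometry gives [Ni^2+] = (1/2)[OH^-] = 7.00 x 10^-6 M.
Ksp = [Ni^2+][OH^-]^2
Ksp = 7.00 × 10^-6 × (1.4 x 10^-5)^2 = 1.4 x 10^-15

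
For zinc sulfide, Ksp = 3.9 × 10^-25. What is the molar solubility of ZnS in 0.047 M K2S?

8.3e-24 M

ZnS(s) ⇌ Zn^2+(aq) + S^2-(aq)
Ksp = [Zn^2+][S^2-]
Let s be the molar solubility in this solution. [Zn^2+] = s, [S^2-] = 0.047 + s ≈ 0.047 (since S^2- from K2S dominates).
Ksp ≈ s × 0.047
s = 8.3 x 10^-24 M
Check: s = 8.3 x 10^-24 ≪ 0.047, so the approximation is valid.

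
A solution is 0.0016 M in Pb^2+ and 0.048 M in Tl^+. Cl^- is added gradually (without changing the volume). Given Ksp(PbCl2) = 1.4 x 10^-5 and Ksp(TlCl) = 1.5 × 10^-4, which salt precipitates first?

TlCl

Precipitation of each salt starts when its ion product equals its Ksp.
For PbCl2: 1.4 x 10^-5 = 0.0016 × [Cl^-]^2  ⇒  [Cl^-] = 9.4 × 10^-2 M.
For TlCl: 1.5 × 10^-4 = 0.048 × [Cl^-]  ⇒  [Cl^-] = 3.1 x 10^-3 M.
The salt with the lower threshold [Cl^-] precipitates first: TlCl.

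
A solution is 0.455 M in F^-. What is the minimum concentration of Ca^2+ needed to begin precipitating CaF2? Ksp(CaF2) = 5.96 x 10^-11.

CaF2(s) ⇌ Ca^2+ + 2 F^-
Ksp = [Ca^2+][F^-]^2
Precipitation begins when Q = Ksp. With [F^-] = 0.455 M:
5.96 x 10^-11 = (0.455)^2 × [Ca^2+]
[Ca^2+] = (5.96 x 10^-11 / 2.070 × 10^-1) = 2.88 x 10^-10 M

2.88 × 10^-10 M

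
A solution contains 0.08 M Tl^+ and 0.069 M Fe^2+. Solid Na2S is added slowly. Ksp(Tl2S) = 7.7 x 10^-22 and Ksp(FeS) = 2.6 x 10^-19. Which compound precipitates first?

Tl2S

Each salt begins to precipitate when Q = Ksp, i.e. when [S^2-] reaches its threshold.
For Tl2S: 7.7 x 10^-22 = (0.08)^2 × [S^2-]  ⇒  [S^2-] = 1.2 x 10^-19 M.
For FeS: 2.6 x 10^-19 = 0.069 × [S^2-]  ⇒  [S^2-] = 3.8 x 10^-18 M.
The salt with the lower threshold [S^2-] precipitates first: Tl2S.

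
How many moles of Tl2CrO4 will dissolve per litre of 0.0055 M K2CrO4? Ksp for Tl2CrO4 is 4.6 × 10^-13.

Tl2CrO4(s) <=> 2 Tl^+(aq) + CrO4^2-(aq)
Ksp = [Tl^+]^2[CrO4^2-]
Let s = moles of Tl2CrO4 that dissolve per litre. [Tl^+] = 2s, [CrO4^2-] = 0.0055 + s ≈ 0.0055 (common-ion effect: CrO4^2- is already 0.0055 M).
Ksp ≈ (2s)^2 × 0.0055
s = 4.6 x 10^-6 M
Check: s = 4.6 x 10^-6 ≪ 0.0055, so the approximation is valid.

s = 4.6e-6 M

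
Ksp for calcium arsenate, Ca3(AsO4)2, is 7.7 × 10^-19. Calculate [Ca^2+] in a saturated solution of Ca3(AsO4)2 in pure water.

[Ca^2+] ≈ 2.8 × 10^-4 M

Ca3(AsO4)2(s) ⇌ 3 Ca^2+ + 2 AsO4^3-
Ksp = [Ca^2+]^3[AsO4^3-]^2
Let s = molar solubility. Then [Ca^2+] = 3s and [AsO4^3-] = 2s.
Substituting: Ksp = (3s)^3(2s)^2 = 108s^5
s^5 = 7.7 × 10^-19 / 108, so s = 9.35 x 10^-5 M
[Ca^2+] = 3s = 2.8 × 10^-4 M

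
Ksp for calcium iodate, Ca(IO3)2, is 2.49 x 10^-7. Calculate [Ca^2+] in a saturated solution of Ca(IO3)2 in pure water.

Ca(IO3)2(s) ⇌ Ca^2+ + 2 IO3^-
Ksp = [Ca^2+][IO3^-]^2
Let s = molar solubility. Then [Ca^2+] = s and [IO3^-] = 2s.
So Ksp = s × (2s)^2 = 4s^3
s = (2.49 x 10^-7 / 4)^(1/3) = 3.963 × 10^-3 M
[Ca^2+] = s = 3.96 x 10^-3 M

[Ca^2+] = 3.96e-3 M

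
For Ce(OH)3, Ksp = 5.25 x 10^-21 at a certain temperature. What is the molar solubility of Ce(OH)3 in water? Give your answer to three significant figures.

s ≈ 3.73e-6 M

Ce(OH)3(s) ⇌ Ce^3+ + 3 OH^-
Ksp = [Ce^3+][OH^-]^3
If s mol/L of Ce(OH)3 dissolves, [Ce^3+] = s and [OH^-] = 3s.
Substituting: Ksp = s(3s)^3 = 27s^4
s^4 = 5.25 x 10^-21 / 27, so s = 3.73 x 10^-6 M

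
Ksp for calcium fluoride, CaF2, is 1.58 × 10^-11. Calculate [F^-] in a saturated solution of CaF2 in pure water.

CaF2(s) ⇌ Ca^2+(aq) + 2 F^-(aq)
Ksp = [Ca^2+][F^-]^2
If s mol/L of CaF2 dissolves, [Ca^2+] = s and [F^-] = 2s.
So Ksp = s × (2s)^2 = 4s^3
s^3 = 1.58 × 10^-11 / 4, so s = 1.581 x 10^-4 M
[F^-] = 2s = 3.16 × 10^-4 M

3.16 × 10^-4 M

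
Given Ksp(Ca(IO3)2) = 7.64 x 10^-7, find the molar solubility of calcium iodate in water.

s = 5.76 × 10^-3 M

Ca(IO3)2(s) ⇌ Ca^2+ + 2 IO3^-
Ksp = [Ca^2+][IO3^-]^2
With molar solubility s: [Ca^2+] = s, [IO3^-] = 2s.
So Ksp = s × (2s)^2 = 4s^3
Solving, s = (7.64 x 10^-7/4)^(1/3) = 5.76 × 10^-3 M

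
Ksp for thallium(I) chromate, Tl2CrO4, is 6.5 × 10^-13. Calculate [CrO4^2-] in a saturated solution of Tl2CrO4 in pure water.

Tl2CrO4(s) ⇌ 2 Tl^+(aq) + CrO4^2-(aq)
Ksp = [Tl^+]^2[CrO4^2-]
With molar solubility s: [Tl^+] = 2s, [CrO4^2-] = s.
Ksp = (2s)^2s = 4s^3
s = (6.5 × 10^-13 / 4)^(1/3) = 5.46 × 10^-5 M
[CrO4^2-] = s = 5.5 x 10^-5 M

[CrO4^2-] = 5.5 x 10^-5 M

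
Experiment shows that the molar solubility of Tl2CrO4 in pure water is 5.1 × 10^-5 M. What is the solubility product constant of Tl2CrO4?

Tl2CrO4(s) ⇌ 2 Tl^+(aq) + CrO4^2-(aq)
Let s = molar solubility. Then [Tl^+] = 2s and [CrO4^2-] = s.
Ksp = [Tl^+]^2[CrO4^2-]
Substituting: Ksp = (2s)^2s = 4s^3
Ksp = 4 × (5.1 x 10^-5)^3 = 5.3 × 10^-13

5.3 × 10^-13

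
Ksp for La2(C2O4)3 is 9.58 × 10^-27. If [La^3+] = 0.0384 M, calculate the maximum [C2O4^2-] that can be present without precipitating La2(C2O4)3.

La2(C2O4)3(s) <=> 2 La^3+(aq) + 3 C2O4^2-(aq)
Ksp = [La^3+]^2[C2O4^2-]^3
Precipitation begins when Q = Ksp. With [La^3+] = 0.0384 M:
9.58 × 10^-27 = (0.0384)^2 × [C2O4^2-]^3
[C2O4^2-] = (9.58 × 10^-27 / 1.475 × 10^-3)^(1/3) = 1.87 x 10^-8 M

[C2O4^2-] = 1.87 × 10^-8 M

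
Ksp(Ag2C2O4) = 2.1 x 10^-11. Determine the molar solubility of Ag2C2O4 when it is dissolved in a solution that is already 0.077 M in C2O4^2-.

Ag2C2O4(s) ⇌ 2 Ag^+(aq) + C2O4^2-(aq)
Ksp = [Ag^+]^2[C2O4^2-]
Let s be the molar solubility in this solution. [Ag^+] = 2s, [C2O4^2-] = 0.077 + s ≈ 0.077 (since the C2O4^2- already present dominates).
Ksp ≈ (2s)^2 × 0.077
s = 8.3 × 10^-6 M
Check: s = 8.3 × 10^-6 ≪ 0.077, so the approximation is valid.

s ≈ 8.3 × 10^-6 M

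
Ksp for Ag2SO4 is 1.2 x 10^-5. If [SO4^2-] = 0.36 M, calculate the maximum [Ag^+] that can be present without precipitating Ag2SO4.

[Ag^+] = 5.8 x 10^-3 M

Ag2SO4(s) <=> 2 Ag^+(aq) + SO4^2-(aq)
Ksp = [Ag^+]^2[SO4^2-]
Precipitation begins when Q = Ksp. With [SO4^2-] = 0.36 M:
1.2 x 10^-5 = (0.36) × [Ag^+]^2
[Ag^+] = (1.2 x 10^-5 / 3.6 × 10^-1)^(1/2) = 5.8 × 10^-3 M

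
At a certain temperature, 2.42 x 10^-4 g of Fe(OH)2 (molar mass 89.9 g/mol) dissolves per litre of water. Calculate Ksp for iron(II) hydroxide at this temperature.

7.80e-17

Molar solubility s = (2.42 × 10^-4 g/L) / (89.9 g/mol) = 2.692 × 10^-6 M.
Fe(OH)2(s) <=> Fe^2+(aq) + 2 OH^-(aq)
With molar solubility s: [Fe^2+] = s, [OH^-] = 2s.
Ksp = [Fe^2+][OH^-]^2
Ksp = s(2s)^2 = 4s^3
With s = 2.692 × 10^-6: Ksp = 7.80 x 10^-17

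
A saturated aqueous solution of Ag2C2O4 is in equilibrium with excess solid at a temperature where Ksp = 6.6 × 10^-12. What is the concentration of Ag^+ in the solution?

Ag2C2O4(s) ⇌ 2 Ag^+(aq) + C2O4^2-(aq)
Ksp = [Ag^+]^2[C2O4^2-]
If s mol/L of Ag2C2O4 dissolves, [Ag^+] = 2s and [C2O4^2-] = s.
Substituting: Ksp = (2s)^2s = 4s^3
Solving, s = (6.6 × 10^-12/4)^(1/3) = 1.18 x 10^-4 M
[Ag^+] = 2s = 2.4 × 10^-4 M

[Ag^+] = 2.4e-4 M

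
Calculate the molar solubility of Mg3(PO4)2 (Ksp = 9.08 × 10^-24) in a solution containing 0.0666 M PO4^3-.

Mg3(PO4)2(s) <=> 3 Mg^2+(aq) + 2 PO4^3-(aq)
Ksp = [Mg^2+]^3[PO4^3-]^2
If s mol/L dissolves here, [Mg^2+] = 3s, [PO4^3-] = 0.0666 + 2s ≈ 0.0666 (common-ion effect: PO4^3- is already 0.0666 M).
Ksp ≈ (3s)^3 × (0.0666)^2
s = 4.23 × 10^-8 M
Check: 2s = 8.5 x 10^-8 ≪ 0.0666, so the approximation is valid.

4.23e-8 M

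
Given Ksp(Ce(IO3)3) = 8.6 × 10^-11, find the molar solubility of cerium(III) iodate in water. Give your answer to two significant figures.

Ce(IO3)3(s) ⇌ Ce^3+(aq) + 3 IO3^-(aq)
Ksp = [Ce^3+][IO3^-]^3
With molar solubility s: [Ce^3+] = s, [IO3^-] = 3s.
So Ksp = s × (3s)^3 = 27s^4
s^4 = 8.6 × 10^-11 / 27, so s = 1.3 × 10^-3 M

1.3 × 10^-3 M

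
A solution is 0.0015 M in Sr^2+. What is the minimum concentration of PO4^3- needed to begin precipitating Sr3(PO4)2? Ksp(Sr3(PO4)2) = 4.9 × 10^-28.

Sr3(PO4)2(s) ⇌ 3 Sr^2+ + 2 PO4^3-
Ksp = [Sr^2+]^3[PO4^3-]^2
Precipitation begins when Q = Ksp. With [Sr^2+] = 0.0015 M:
4.9 × 10^-28 = (0.0015)^3 × [PO4^3-]^2
[PO4^3-] = (4.9 × 10^-28 / 3.38 x 10^-9)^(1/2) = 3.8 x 10^-10 M

3.8 × 10^-10 M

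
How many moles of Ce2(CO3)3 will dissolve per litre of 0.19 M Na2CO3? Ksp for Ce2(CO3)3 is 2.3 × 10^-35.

Ce2(CO3)3(s) <=> 2 Ce^3+(aq) + 3 CO3^2-(aq)
Ksp = [Ce^3+]^2[CO3^2-]^3
Let s = moles of Ce2(CO3)3 that dissolve per litre. [Ce^3+] = 2s, [CO3^2-] = 0.19 + 3s ≈ 0.19 (Ksp is small, so little additional dissolves).
Ksp ≈ (2s)^2 × (0.19)^3
s = 2.9 x 10^-17 M
Check: 3s = 8.7 × 10^-17 ≪ 0.19, so the approximation is valid.

s = 2.9 x 10^-17 M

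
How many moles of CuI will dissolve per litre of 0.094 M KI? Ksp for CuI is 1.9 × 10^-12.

s = 2.0 × 10^-11 M

CuI(s) ⇌ Cu^+(aq) + I^-(aq)
Ksp = [Cu^+][I^-]
Let s be the molar solubility in this solution. [Cu^+] = s, [I^-] = 0.094 + s ≈ 0.094 (since I^- from KI dominates).
Ksp ≈ s × 0.094
s = 2.0 × 10^-11 M
Check: s = 2.0 × 10^-11 ≪ 0.094, so the approximation is valid.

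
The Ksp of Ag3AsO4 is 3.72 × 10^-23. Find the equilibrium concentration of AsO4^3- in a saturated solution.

1.08 x 10^-6 M

Ag3AsO4(s) ⇌ 3 Ag^+ + AsO4^3-
Ksp = [Ag^+]^3[AsO4^3-]
Let s = molar solubility. Then [Ag^+] = 3s and [AsO4^3-] = s.
Substituting: Ksp = (3s)^3s = 27s^4
s^4 = 3.72 × 10^-23 / 27, so s = 1.083 x 10^-6 M
[AsO4^3-] = s = 1.08 x 10^-6 M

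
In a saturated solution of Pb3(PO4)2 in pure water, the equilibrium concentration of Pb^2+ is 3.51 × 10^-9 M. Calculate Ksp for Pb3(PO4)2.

Ksp = 2.37 x 10^-43

Pb3(PO4)2(s) ⇌ 3 Pb^2+ + 2 PO4^3-
Stoichiometry gives [PO4^3-] = (2/3)[Pb^2+] = 2.340 × 10^-9 M.
Ksp = [Pb^2+]^3[PO4^3-]^2
Ksp = (3.51 × 10^-9)^3 × (2.340 x 10^-9)^2 = 2.37 × 10^-43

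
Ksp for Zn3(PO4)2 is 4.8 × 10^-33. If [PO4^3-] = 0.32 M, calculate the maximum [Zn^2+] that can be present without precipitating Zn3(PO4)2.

3.6 × 10^-11 M

Zn3(PO4)2(s) ⇌ 3 Zn^2+ + 2 PO4^3-
Ksp = [Zn^2+]^3[PO4^3-]^2
Precipitation begins when Q = Ksp. With [PO4^3-] = 0.32 M:
4.8 × 10^-33 = (0.32)^2 × [Zn^2+]^3
[Zn^2+] = (4.8 × 10^-33 / 1.02 × 10^-1)^(1/3) = 3.6 × 10^-11 M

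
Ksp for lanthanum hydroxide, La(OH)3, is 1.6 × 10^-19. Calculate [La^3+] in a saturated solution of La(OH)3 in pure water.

La(OH)3(s) ⇌ La^3+ + 3 OH^-
Ksp = [La^3+][OH^-]^3
With molar solubility s: [La^3+] = s, [OH^-] = 3s.
So Ksp = s × (3s)^3 = 27s^4
s^4 = 1.6 × 10^-19 / 27, so s = 8.77 × 10^-6 M
[La^3+] = s = 8.8 × 10^-6 M

8.8e-6 M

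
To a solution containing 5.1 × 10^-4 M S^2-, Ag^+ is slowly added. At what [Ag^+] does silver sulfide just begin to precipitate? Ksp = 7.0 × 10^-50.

Ag2S(s) ⇌ 2 Ag^+(aq) + S^2-(aq)
Ksp = [Ag^+]^2[S^2-]
Precipitation begins when Q = Ksp. With [S^2-] = 5.1 × 10^-4 M:
7.0 × 10^-50 = (5.1 × 10^-4) × [Ag^+]^2
[Ag^+] = (7.0 × 10^-50 / 5.1 × 10^-4)^(1/2) = 1.2 × 10^-23 M

[Ag^+] = 1.2 x 10^-23 M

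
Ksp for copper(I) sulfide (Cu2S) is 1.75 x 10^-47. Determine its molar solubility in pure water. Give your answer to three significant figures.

Cu2S(s) ⇌ 2 Cu^+(aq) + S^2-(aq)
Ksp = [Cu^+]^2[S^2-]
If s mol/L of Cu2S dissolves, [Cu^+] = 2s and [S^2-] = s.
Ksp = (2s)^2s = 4s^3
s^3 = 1.75 x 10^-47 / 4, so s = 1.64 × 10^-16 M

s ≈ 1.64 × 10^-16 M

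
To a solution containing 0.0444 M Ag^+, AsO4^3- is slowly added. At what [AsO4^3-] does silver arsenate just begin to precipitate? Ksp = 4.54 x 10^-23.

5.19e-19 M

Ag3AsO4(s) ⇌ 3 Ag^+ + AsO4^3-
Ksp = [Ag^+]^3[AsO4^3-]
Precipitation begins when Q = Ksp. With [Ag^+] = 0.0444 M:
4.54 x 10^-23 = (0.0444)^3 × [AsO4^3-]
[AsO4^3-] = (4.54 x 10^-23 / 8.753 x 10^-5) = 5.19 × 10^-19 M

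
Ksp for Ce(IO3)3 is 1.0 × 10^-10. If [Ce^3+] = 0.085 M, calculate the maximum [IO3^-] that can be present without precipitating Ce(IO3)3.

Ce(IO3)3(s) ⇌ Ce^3+ + 3 IO3^-
Ksp = [Ce^3+][IO3^-]^3
Precipitation begins when Q = Ksp. With [Ce^3+] = 0.085 M:
1.0 × 10^-10 = (0.085) × [IO3^-]^3
[IO3^-] = (1.0 × 10^-10 / 8.5 × 10^-2)^(1/3) = 1.1 × 10^-3 M

[IO3^-] = 1.1 × 10^-3 M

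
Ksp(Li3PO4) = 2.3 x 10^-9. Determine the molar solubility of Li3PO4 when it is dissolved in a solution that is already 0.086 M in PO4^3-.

s = 1.0e-3 M

Li3PO4(s) ⇌ 3 Li^+(aq) + PO4^3-(aq)
Ksp = [Li^+]^3[PO4^3-]
If s mol/L dissolves here, [Li^+] = 3s, [PO4^3-] = 0.086 + s ≈ 0.086 (Ksp is small, so little additional dissolves).
Ksp ≈ (3s)^3 × 0.086
s = 1.0 x 10^-3 M
Check: s = 1.0 x 10^-3 ≪ 0.086, so the approximation is valid.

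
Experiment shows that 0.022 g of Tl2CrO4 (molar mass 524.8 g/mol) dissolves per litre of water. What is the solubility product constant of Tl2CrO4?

Ksp ≈ 2.9 × 10^-13

Molar solubility s = (2.2 × 10^-2 g/L) / (524.8 g/mol) = 4.19 × 10^-5 M.
Tl2CrO4(s) <=> 2 Tl^+(aq) + CrO4^2-(aq)
For each mole of Tl2CrO4 that dissolves: [Tl^+] = 2s, [CrO4^2-] = s.
Ksp = [Tl^+]^2[CrO4^2-]
Ksp = (2s)^2s = 4s^3
Ksp = 4 × (4.19 × 10^-5)^3 = 2.9 × 10^-13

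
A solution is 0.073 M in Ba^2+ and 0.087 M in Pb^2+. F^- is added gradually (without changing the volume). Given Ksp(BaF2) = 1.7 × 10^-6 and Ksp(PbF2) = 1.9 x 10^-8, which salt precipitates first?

PbF2

Each salt begins to precipitate when Q = Ksp, i.e. when [F^-] reaches its threshold.
For BaF2: 1.7 × 10^-6 = 0.073 × [F^-]^2  ⇒  [F^-] = 4.8 × 10^-3 M.
For PbF2: 1.9 x 10^-8 = 0.087 × [F^-]^2  ⇒  [F^-] = 4.7 x 10^-4 M.
The salt with the lower threshold [F^-] precipitates first: PbF2.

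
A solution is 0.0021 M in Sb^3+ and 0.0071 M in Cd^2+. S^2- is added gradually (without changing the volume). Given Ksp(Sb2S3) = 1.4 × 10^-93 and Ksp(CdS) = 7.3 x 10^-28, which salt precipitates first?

Each salt begins to precipitate when Q = Ksp, i.e. when [S^2-] reaches its threshold.
For Sb2S3: 1.4 × 10^-93 = (0.0021)^2 × [S^2-]^3  ⇒  [S^2-] = 6.8 × 10^-30 M.
For CdS: 7.3 x 10^-28 = 0.0071 × [S^2-]  ⇒  [S^2-] = 1.0 × 10^-25 M.
The salt with the lower threshold [S^2-] precipitates first: Sb2S3.

Sb2S3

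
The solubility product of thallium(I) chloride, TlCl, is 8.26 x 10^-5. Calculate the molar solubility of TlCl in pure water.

s ≈ 9.09 × 10^-3 M

TlCl(s) ⇌ Tl^+(aq) + Cl^-(aq)
Ksp = [Tl^+][Cl^-]
For each mole of TlCl that dissolves: [Tl^+] = s, [Cl^-] = s.
Ksp = (s)(s) = s^2
s = (8.26 x 10^-5)^(1/2) = 9.09 × 10^-3 M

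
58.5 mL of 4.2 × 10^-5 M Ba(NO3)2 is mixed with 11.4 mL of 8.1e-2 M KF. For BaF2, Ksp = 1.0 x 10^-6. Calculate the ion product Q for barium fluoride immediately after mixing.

Q ≈ 6.1e-9

Total volume = 58.5 + 11.4 = 69.9 mL.
[Ba^2+] = 4.2 × 10^-5 × (58.5/69.9) = 3.52 × 10^-5 M
[F^-] = 8.1 x 10^-2 × (11.4/69.9) = 1.32 x 10^-2 M
BaF2(s) ⇌ Ba^2+(aq) + 2 F^-(aq), so Q = [Ba^2+][F^-]^2
Q = (3.52 × 10^-5)(1.32 x 10^-2)^2 = 6.1 × 10^-9
Q < Ksp, so no precipitate of BaF2 forms.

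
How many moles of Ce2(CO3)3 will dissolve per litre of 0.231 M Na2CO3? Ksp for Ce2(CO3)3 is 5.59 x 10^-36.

s ≈ 1.06 × 10^-17 M

Ce2(CO3)3(s) ⇌ 2 Ce^3+(aq) + 3 CO3^2-(aq)
Ksp = [Ce^3+]^2[CO3^2-]^3
If s mol/L dissolves here, [Ce^3+] = 2s, [CO3^2-] = 0.231 + 3s ≈ 0.231 (Ksp is small, so little additional dissolves).
Ksp ≈ (2s)^2 × (0.231)^3
s = 1.06 x 10^-17 M
Check: 3s = 3.2 x 10^-17 ≪ 0.231, so the approximation is valid.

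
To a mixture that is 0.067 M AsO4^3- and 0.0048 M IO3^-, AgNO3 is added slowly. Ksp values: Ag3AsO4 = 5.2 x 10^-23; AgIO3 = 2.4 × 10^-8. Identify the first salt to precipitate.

Ag3AsO4

Precipitation of each salt starts when its ion product equals its Ksp.
For Ag3AsO4: 5.2 x 10^-23 = 0.067 × [Ag^+]^3  ⇒  [Ag^+] = 9.2 × 10^-8 M.
For AgIO3: 2.4 × 10^-8 = 0.0048 × [Ag^+]  ⇒  [Ag^+] = 5.0 × 10^-6 M.
The salt with the lower threshold [Ag^+] precipitates first: Ag3AsO4.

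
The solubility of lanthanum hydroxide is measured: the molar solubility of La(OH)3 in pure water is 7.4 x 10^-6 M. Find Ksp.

La(OH)3(s) <=> La^3+(aq) + 3 OH^-(aq)
Let s = molar solubility. Then [La^3+] = s and [OH^-] = 3s.
Ksp = [La^3+][OH^-]^3
So Ksp = s × (3s)^3 = 27s^4
With s = 7.4 x 10^-6: Ksp = 8.1 × 10^-20

Ksp ≈ 8.1 × 10^-20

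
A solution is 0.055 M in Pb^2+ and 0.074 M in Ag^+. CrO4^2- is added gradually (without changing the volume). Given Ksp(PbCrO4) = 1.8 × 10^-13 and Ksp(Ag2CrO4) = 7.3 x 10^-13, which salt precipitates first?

Precipitation of each salt starts when its ion product equals its Ksp.
For PbCrO4: 1.8 × 10^-13 = 0.055 × [CrO4^2-]  ⇒  [CrO4^2-] = 3.3 x 10^-12 M.
For Ag2CrO4: 7.3 x 10^-13 = (0.074)^2 × [CrO4^2-]  ⇒  [CrO4^2-] = 1.3 x 10^-10 M.
The salt with the lower threshold [CrO4^2-] precipitates first: PbCrO4.

PbCrO4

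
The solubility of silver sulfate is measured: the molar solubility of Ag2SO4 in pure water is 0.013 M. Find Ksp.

Ag2SO4(s) <=> 2 Ag^+(aq) + SO4^2-(aq)
If s mol/L of Ag2SO4 dissolves, [Ag^+] = 2s and [SO4^2-] = s.
Ksp = [Ag^+]^2[SO4^2-]
Substituting: Ksp = (2s)^2s = 4s^3
Ksp = 4 × (1.3 x 10^-2)^3 = 8.8 x 10^-6

Ksp = 8.8e-6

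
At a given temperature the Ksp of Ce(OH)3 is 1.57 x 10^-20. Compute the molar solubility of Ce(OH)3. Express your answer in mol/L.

s ≈ 4.91e-6 M

Ce(OH)3(s) ⇌ Ce^3+(aq) + 3 OH^-(aq)
Ksp = [Ce^3+][OH^-]^3
With molar solubility s: [Ce^3+] = s, [OH^-] = 3s.
So Ksp = s × (3s)^3 = 27s^4
s = (1.57 x 10^-20 / 27)^(1/4) = 4.91 x 10^-6 M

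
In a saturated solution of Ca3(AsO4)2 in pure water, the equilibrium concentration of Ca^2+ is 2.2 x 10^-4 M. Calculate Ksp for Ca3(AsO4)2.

Ca3(AsO4)2(s) ⇌ 3 Ca^2+(aq) + 2 AsO4^3-(aq)
Stoichiometry gives [AsO4^3-] = (2/3)[Ca^2+] = 1.47 × 10^-4 M.
Ksp = [Ca^2+]^3[AsO4^3-]^2
Ksp = (2.2 × 10^-4)^3 × (1.47 × 10^-4)^2 = 2.3 × 10^-19

Ksp ≈ 2.3e-19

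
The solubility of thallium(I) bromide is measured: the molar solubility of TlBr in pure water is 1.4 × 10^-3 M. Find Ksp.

Ksp ≈ 2.0e-6

TlBr(s) ⇌ Tl^+(aq) + Br^-(aq)
Let s = molar solubility. Then [Tl^+] = s and [Br^-] = s.
Ksp = [Tl^+][Br^-]
Ksp = s × s = s^2
With s = 1.4 x 10^-3: Ksp = 2.0 x 10^-6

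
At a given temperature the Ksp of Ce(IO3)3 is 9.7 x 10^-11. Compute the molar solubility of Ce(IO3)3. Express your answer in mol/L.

s = 1.4 x 10^-3 M

Ce(IO3)3(s) <=> Ce^3+ + 3 IO3^-
Ksp = [Ce^3+][IO3^-]^3
For each mole of Ce(IO3)3 that dissolves: [Ce^3+] = s, [IO3^-] = 3s.
Ksp = s(3s)^3 = 27s^4
s = (9.7 x 10^-11 / 27)^(1/4) = 1.4 x 10^-3 M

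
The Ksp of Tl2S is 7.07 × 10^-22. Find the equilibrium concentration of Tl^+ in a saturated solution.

[Tl^+] ≈ 1.12 × 10^-7 M

Tl2S(s) ⇌ 2 Tl^+(aq) + S^2-(aq)
Ksp = [Tl^+]^2[S^2-]
With molar solubility s: [Tl^+] = 2s, [S^2-] = s.
Ksp = (2s)^2s = 4s^3
Solving, s = (7.07 × 10^-22/4)^(1/3) = 5.612 × 10^-8 M
[Tl^+] = 2s = 1.12 × 10^-7 M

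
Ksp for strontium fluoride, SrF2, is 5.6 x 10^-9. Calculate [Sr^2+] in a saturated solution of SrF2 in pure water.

[Sr^2+] = 1.1e-3 M

SrF2(s) ⇌ Sr^2+(aq) + 2 F^-(aq)
Ksp = [Sr^2+][F^-]^2
If s mol/L of SrF2 dissolves, [Sr^2+] = s and [F^-] = 2s.
Substituting: Ksp = s(2s)^2 = 4s^3
s^3 = 5.6 x 10^-9 / 4, so s = 1.12 × 10^-3 M
[Sr^2+] = s = 1.1 × 10^-3 M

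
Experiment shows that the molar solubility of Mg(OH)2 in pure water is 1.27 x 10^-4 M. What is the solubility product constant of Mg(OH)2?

Ksp = 8.19 × 10^-12

Mg(OH)2(s) ⇌ Mg^2+ + 2 OH^-
With molar solubility s: [Mg^2+] = s, [OH^-] = 2s.
Ksp = [Mg^2+][OH^-]^2
So Ksp = s × (2s)^2 = 4s^3
Ksp = 4 × (1.27 × 10^-4)^3 = 8.19 x 10^-12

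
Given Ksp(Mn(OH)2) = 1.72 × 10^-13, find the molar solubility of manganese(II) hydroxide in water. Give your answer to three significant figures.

Mn(OH)2(s) ⇌ Mn^2+ + 2 OH^-
Ksp = [Mn^2+][OH^-]^2
Let s = molar solubility. Then [Mn^2+] = s and [OH^-] = 2s.
So Ksp = s × (2s)^2 = 4s^3
s = (1.72 × 10^-13 / 4)^(1/3) = 3.50 × 10^-5 M

s ≈ 3.50e-5 M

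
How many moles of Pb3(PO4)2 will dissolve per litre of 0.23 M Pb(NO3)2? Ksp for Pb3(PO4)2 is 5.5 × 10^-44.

Pb3(PO4)2(s) ⇌ 3 Pb^2+ + 2 PO4^3-
Ksp = [Pb^2+]^3[PO4^3-]^2
If s mol/L dissolves here, [Pb^2+] = 0.23 + 3s ≈ 0.23, [PO4^3-] = 2s (Ksp is small, so little additional dissolves).
Ksp ≈ (0.23)^3 × (2s)^2
s = 1.1 × 10^-21 M
Check: 3s = 3.2 x 10^-21 ≪ 0.23, so the approximation is valid.

s ≈ 1.1e-21 M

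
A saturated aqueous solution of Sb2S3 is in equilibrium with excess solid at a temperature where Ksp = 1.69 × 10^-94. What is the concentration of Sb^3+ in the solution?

Sb2S3(s) <=> 2 Sb^3+ + 3 S^2-
Ksp = [Sb^3+]^2[S^2-]^3
If s mol/L of Sb2S3 dissolves, [Sb^3+] = 2s and [S^2-] = 3s.
Substituting: Ksp = (2s)^2(3s)^3 = 108s^5
s^5 = 1.69 × 10^-94 / 108, so s = 6.901 × 10^-20 M
[Sb^3+] = 2s = 1.38 × 10^-19 M

[Sb^3+] = 1.38e-19 M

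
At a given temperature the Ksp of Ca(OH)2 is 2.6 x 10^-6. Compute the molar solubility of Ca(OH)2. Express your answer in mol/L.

8.7e-3 M

Ca(OH)2(s) <=> Ca^2+ + 2 OH^-
Ksp = [Ca^2+][OH^-]^2
If s mol/L of Ca(OH)2 dissolves, [Ca^2+] = s and [OH^-] = 2s.
Ksp = s(2s)^2 = 4s^3
s = (2.6 x 10^-6 / 4)^(1/3) = 8.7 × 10^-3 M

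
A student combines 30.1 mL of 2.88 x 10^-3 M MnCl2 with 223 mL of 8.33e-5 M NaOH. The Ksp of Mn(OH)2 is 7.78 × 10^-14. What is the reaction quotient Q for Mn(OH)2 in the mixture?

Total volume = 30.1 + 223 = 253.1 mL.
[Mn^2+] = 2.88 × 10^-3 × (30.1/253.1) = 3.425 × 10^-4 M
[OH^-] = 8.33 × 10^-5 × (223/253.1) = 7.339 × 10^-5 M
Mn(OH)2(s) ⇌ Mn^2+ + 2 OH^-, so Q = [Mn^2+][OH^-]^2
Q = (3.425 × 10^-4)(7.339 × 10^-5)^2 = 1.84 × 10^-12
Q > Ksp, so Mn(OH)2 will precipitate.

1.84 × 10^-12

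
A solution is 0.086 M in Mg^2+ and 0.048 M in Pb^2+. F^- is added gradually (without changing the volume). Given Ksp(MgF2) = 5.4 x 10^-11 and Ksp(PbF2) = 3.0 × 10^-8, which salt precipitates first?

Precipitation of each salt starts when its ion product equals its Ksp.
For MgF2: 5.4 x 10^-11 = 0.086 × [F^-]^2  ⇒  [F^-] = 2.5 × 10^-5 M.
For PbF2: 3.0 × 10^-8 = 0.048 × [F^-]^2  ⇒  [F^-] = 7.9 × 10^-4 M.
The salt with the lower threshold [F^-] precipitates first: MgF2.

MgF2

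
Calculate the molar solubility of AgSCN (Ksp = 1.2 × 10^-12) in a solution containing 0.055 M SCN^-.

s ≈ 2.2e-11 M

AgSCN(s) ⇌ Ag^+ + SCN^-
Ksp = [Ag^+][SCN^-]
Let s be the molar solubility in this solution. [Ag^+] = s, [SCN^-] = 0.055 + s ≈ 0.055 (Ksp is small, so little additional dissolves).
Ksp ≈ s × 0.055
s = 2.2 x 10^-11 M
Check: s = 2.2 × 10^-11 ≪ 0.055, so the approximation is valid.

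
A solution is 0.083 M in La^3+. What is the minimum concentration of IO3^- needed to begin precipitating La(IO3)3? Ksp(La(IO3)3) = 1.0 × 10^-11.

4.9e-4 M

La(IO3)3(s) ⇌ La^3+ + 3 IO3^-
Ksp = [La^3+][IO3^-]^3
Precipitation begins when Q = Ksp. With [La^3+] = 0.083 M:
1.0 × 10^-11 = (0.083) × [IO3^-]^3
[IO3^-] = (1.0 × 10^-11 / 8.3 × 10^-2)^(1/3) = 4.9 x 10^-4 M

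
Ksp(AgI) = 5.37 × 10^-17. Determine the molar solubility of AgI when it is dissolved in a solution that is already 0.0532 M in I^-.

AgI(s) ⇌ Ag^+ + I^-
Ksp = [Ag^+][I^-]
Let s be the molar solubility in this solution. [Ag^+] = s, [I^-] = 0.0532 + s ≈ 0.0532 (common-ion effect: I^- is already 0.0532 M).
Ksp ≈ s × 0.0532
s = 1.01 x 10^-15 M
Check: s = 1.0 x 10^-15 ≪ 0.0532, so the approximation is valid.

s ≈ 1.01e-15 M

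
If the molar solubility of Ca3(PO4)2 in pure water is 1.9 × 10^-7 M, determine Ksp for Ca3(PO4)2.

Ca3(PO4)2(s) <=> 3 Ca^2+(aq) + 2 PO4^3-(aq)
For each mole of Ca3(PO4)2 that dissolves: [Ca^2+] = 3s, [PO4^3-] = 2s.
Ksp = [Ca^2+]^3[PO4^3-]^2
Substituting: Ksp = (3s)^3(2s)^2 = 108s^5
Ksp = 108 × (1.9 x 10^-7)^5 = 2.7 x 10^-32

2.7e-32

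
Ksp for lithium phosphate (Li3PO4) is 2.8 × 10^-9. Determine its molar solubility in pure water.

3.2e-3 M

Li3PO4(s) ⇌ 3 Li^+(aq) + PO4^3-(aq)
Ksp = [Li^+]^3[PO4^3-]
Let s = molar solubility. Then [Li^+] = 3s and [PO4^3-] = s.
Ksp = (3s)^3s = 27s^4
s = (2.8 × 10^-9 / 27)^(1/4) = 3.2 × 10^-3 M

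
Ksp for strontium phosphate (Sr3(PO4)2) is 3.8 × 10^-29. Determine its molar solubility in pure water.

Sr3(PO4)2(s) <=> 3 Sr^2+ + 2 PO4^3-
Ksp = [Sr^2+]^3[PO4^3-]^2
Let s = molar solubility. Then [Sr^2+] = 3s and [PO4^3-] = 2s.
Ksp = (3s)^3(2s)^2 = 108s^5
s^5 = 3.8 × 10^-29 / 108, so s = 8.1 x 10^-7 M

8.1e-7 M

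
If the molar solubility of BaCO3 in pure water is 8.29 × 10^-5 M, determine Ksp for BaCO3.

6.87 x 10^-9

BaCO3(s) ⇌ Ba^2+ + CO3^2-
With molar solubility s: [Ba^2+] = s, [CO3^2-] = s.
Ksp = [Ba^2+][CO3^2-]
Ksp = (s)(s) = s^2
Ksp = (8.29 × 10^-5)^2 = 6.87 x 10^-9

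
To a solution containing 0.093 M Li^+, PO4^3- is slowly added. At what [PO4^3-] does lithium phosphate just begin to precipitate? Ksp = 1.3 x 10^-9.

1.6 × 10^-6 M

Li3PO4(s) ⇌ 3 Li^+ + PO4^3-
Ksp = [Li^+]^3[PO4^3-]
Precipitation begins when Q = Ksp. With [Li^+] = 0.093 M:
1.3 x 10^-9 = (0.093)^3 × [PO4^3-]
[PO4^3-] = (1.3 x 10^-9 / 8.04 x 10^-4) = 1.6 × 10^-6 M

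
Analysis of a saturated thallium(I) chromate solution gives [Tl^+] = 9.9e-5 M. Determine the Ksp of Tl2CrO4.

Tl2CrO4(s) ⇌ 2 Tl^+ + CrO4^2-
Stoichiometry gives [CrO4^2-] = (1/2)[Tl^+] = 4.95 × 10^-5 M.
Ksp = [Tl^+]^2[CrO4^2-]
Ksp = (9.9 × 10^-5)^2 × 4.95 × 10^-5 = 4.9 x 10^-13

Ksp = 4.9 × 10^-13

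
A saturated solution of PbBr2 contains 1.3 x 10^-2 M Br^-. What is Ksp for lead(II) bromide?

PbBr2(s) ⇌ Pb^2+(aq) + 2 Br^-(aq)
Stoichiometry gives [Pb^2+] = (1/2)[Br^-] = 6.50 × 10^-3 M.
Ksp = [Pb^2+][Br^-]^2
Ksp = 6.50 x 10^-3 × (1.3 × 10^-2)^2 = 1.1 × 10^-6

Ksp = 1.1 x 10^-6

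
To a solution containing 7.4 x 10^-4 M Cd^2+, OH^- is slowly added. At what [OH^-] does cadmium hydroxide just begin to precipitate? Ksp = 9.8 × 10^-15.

Cd(OH)2(s) ⇌ Cd^2+ + 2 OH^-
Ksp = [Cd^2+][OH^-]^2
Precipitation begins when Q = Ksp. With [Cd^2+] = 7.4 x 10^-4 M:
9.8 × 10^-15 = (7.4 x 10^-4) × [OH^-]^2
[OH^-] = (9.8 × 10^-15 / 7.4 × 10^-4)^(1/2) = 3.6 × 10^-6 M

[OH^-] = 3.6 × 10^-6 M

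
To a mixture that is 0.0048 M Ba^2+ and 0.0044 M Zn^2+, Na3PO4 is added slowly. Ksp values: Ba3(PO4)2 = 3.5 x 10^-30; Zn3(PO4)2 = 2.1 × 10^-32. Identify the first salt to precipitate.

Zn3(PO4)2

Precipitation of each salt starts when its ion product equals its Ksp.
For Ba3(PO4)2: 3.5 x 10^-30 = (0.0048)^3 × [PO4^3-]^2  ⇒  [PO4^3-] = 5.6 × 10^-12 M.
For Zn3(PO4)2: 2.1 × 10^-32 = (0.0044)^3 × [PO4^3-]^2  ⇒  [PO4^3-] = 5.0 × 10^-13 M.
The salt with the lower threshold [PO4^3-] precipitates first: Zn3(PO4)2.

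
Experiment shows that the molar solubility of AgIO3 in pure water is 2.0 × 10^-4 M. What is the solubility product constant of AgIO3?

Ksp ≈ 4.0 × 10^-8

AgIO3(s) ⇌ Ag^+ + IO3^-
If s mol/L of AgIO3 dissolves, [Ag^+] = s and [IO3^-] = s.
Ksp = [Ag^+][IO3^-]
Ksp = (s)(s) = s^2
With s = 2.0 × 10^-4: Ksp = 4.0 × 10^-8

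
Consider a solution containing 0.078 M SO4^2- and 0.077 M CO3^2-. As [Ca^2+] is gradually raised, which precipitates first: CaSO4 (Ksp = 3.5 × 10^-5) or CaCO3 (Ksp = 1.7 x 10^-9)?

Each salt begins to precipitate when Q = Ksp, i.e. when [Ca^2+] reaches its threshold.
For CaSO4: 3.5 × 10^-5 = 0.078 × [Ca^2+]  ⇒  [Ca^2+] = 4.5 × 10^-4 M.
For CaCO3: 1.7 x 10^-9 = 0.077 × [Ca^2+]  ⇒  [Ca^2+] = 2.2 × 10^-8 M.
The salt with the lower threshold [Ca^2+] precipitates first: CaCO3.

CaCO3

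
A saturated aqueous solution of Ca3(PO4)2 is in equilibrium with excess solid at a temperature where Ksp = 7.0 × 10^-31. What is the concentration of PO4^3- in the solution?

[PO4^3-] = 7.3 x 10^-7 M

Ca3(PO4)2(s) <=> 3 Ca^2+(aq) + 2 PO4^3-(aq)
Ksp = [Ca^2+]^3[PO4^3-]^2
Let s = molar solubility. Then [Ca^2+] = 3s and [PO4^3-] = 2s.
So Ksp = (3s)^3 × (2s)^2 = 108s^5
Solving, s = (7.0 × 10^-31/108)^(1/5) = 3.65 x 10^-7 M
[PO4^3-] = 2s = 7.3 x 10^-7 M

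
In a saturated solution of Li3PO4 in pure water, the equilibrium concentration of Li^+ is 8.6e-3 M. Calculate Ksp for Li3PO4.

Li3PO4(s) ⇌ 3 Li^+ + PO4^3-
Stoichiometry gives [PO4^3-] = (1/3)[Li^+] = 2.87 x 10^-3 M.
Ksp = [Li^+]^3[PO4^3-]
Ksp = (8.6 × 10^-3)^3 × 2.87 x 10^-3 = 1.8 x 10^-9

Ksp = 1.8e-9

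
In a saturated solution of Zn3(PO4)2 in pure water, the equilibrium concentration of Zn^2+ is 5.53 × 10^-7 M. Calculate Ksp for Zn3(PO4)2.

2.30 x 10^-32

Zn3(PO4)2(s) ⇌ 3 Zn^2+ + 2 PO4^3-
Stoichiometry gives [PO4^3-] = (2/3)[Zn^2+] = 3.687 x 10^-7 M.
Ksp = [Zn^2+]^3[PO4^3-]^2
Ksp = (5.53 × 10^-7)^3 × (3.687 x 10^-7)^2 = 2.30 × 10^-32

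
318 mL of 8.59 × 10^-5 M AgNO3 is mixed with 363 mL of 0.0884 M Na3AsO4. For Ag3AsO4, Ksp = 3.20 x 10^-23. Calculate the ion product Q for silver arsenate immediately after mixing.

Total volume = 318 + 363 = 681 mL.
[Ag^+] = 8.59 × 10^-5 × (318/681) = 4.011 × 10^-5 M
[AsO4^3-] = 8.84 x 10^-2 × (363/681) = 4.712 × 10^-2 M
Ag3AsO4(s) <=> 3 Ag^+ + AsO4^3-, so Q = [Ag^+]^3[AsO4^3-]
Q = (4.011 × 10^-5)^3(4.712 x 10^-2) = 3.04 × 10^-15
Q > Ksp, so Ag3AsO4 will precipitate.

3.04 × 10^-15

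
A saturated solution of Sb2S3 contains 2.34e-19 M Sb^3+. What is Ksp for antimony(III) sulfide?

Ksp = 2.37e-93

Sb2S3(s) ⇌ 2 Sb^3+ + 3 S^2-
Stoichiometry gives [S^2-] = (3/2)[Sb^3+] = 3.510 x 10^-19 M.
Ksp = [Sb^3+]^2[S^2-]^3
Ksp = (2.34 × 10^-19)^2 × (3.510 × 10^-19)^3 = 2.37 × 10^-93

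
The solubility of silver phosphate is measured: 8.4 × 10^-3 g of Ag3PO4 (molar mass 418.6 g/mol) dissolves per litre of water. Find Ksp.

4.4 × 10^-18

Molar solubility s = (8.4 × 10^-3 g/L) / (418.6 g/mol) = 2.01 × 10^-5 M.
Ag3PO4(s) ⇌ 3 Ag^+ + PO4^3-
Let s = molar solubility. Then [Ag^+] = 3s and [PO4^3-] = s.
Ksp = [Ag^+]^3[PO4^3-]
Ksp = (3s)^3s = 27s^4
With s = 2.01 × 10^-5: Ksp = 4.4 x 10^-18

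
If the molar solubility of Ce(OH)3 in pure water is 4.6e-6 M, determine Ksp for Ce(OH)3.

Ce(OH)3(s) ⇌ Ce^3+(aq) + 3 OH^-(aq)
If s mol/L of Ce(OH)3 dissolves, [Ce^3+] = s and [OH^-] = 3s.
Ksp = [Ce^3+][OH^-]^3
Substituting: Ksp = s(3s)^3 = 27s^4
With s = 4.6 x 10^-6: Ksp = 1.2 × 10^-20

1.2 × 10^-20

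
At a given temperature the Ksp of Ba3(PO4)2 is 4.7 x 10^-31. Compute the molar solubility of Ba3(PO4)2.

s = 3.4 × 10^-7 M

Ba3(PO4)2(s) <=> 3 Ba^2+ + 2 PO4^3-
Ksp = [Ba^2+]^3[PO4^3-]^2
If s mol/L of Ba3(PO4)2 dissolves, [Ba^2+] = 3s and [PO4^3-] = 2s.
So Ksp = (3s)^3 × (2s)^2 = 108s^5
s^5 = 4.7 x 10^-31 / 108, so s = 3.4 × 10^-7 M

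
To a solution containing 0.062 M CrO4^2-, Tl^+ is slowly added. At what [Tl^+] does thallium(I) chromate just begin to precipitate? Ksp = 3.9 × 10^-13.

[Tl^+] ≈ 2.5 × 10^-6 M

Tl2CrO4(s) ⇌ 2 Tl^+(aq) + CrO4^2-(aq)
Ksp = [Tl^+]^2[CrO4^2-]
Precipitation begins when Q = Ksp. With [CrO4^2-] = 0.062 M:
3.9 × 10^-13 = (0.062) × [Tl^+]^2
[Tl^+] = (3.9 × 10^-13 / 6.2 × 10^-2)^(1/2) = 2.5 × 10^-6 M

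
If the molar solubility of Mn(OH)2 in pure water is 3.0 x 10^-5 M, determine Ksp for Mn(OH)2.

Mn(OH)2(s) ⇌ Mn^2+(aq) + 2 OH^-(aq)
For each mole of Mn(OH)2 that dissolves: [Mn^2+] = s, [OH^-] = 2s.
Ksp = [Mn^2+][OH^-]^2
Ksp = s(2s)^2 = 4s^3
With s = 3.0 x 10^-5: Ksp = 1.1 x 10^-13

Ksp = 1.1e-13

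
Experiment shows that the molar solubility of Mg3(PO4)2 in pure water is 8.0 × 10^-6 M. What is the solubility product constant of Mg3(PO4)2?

Mg3(PO4)2(s) ⇌ 3 Mg^2+(aq) + 2 PO4^3-(aq)
For each mole of Mg3(PO4)2 that dissolves: [Mg^2+] = 3s, [PO4^3-] = 2s.
Ksp = [Mg^2+]^3[PO4^3-]^2
Substituting: Ksp = (3s)^3(2s)^2 = 108s^5
Ksp = 108 × (8.0 x 10^-6)^5 = 3.5 x 10^-24

3.5 × 10^-24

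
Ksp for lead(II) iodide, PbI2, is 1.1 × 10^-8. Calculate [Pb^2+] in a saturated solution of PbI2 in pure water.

1.4e-3 M

PbI2(s) ⇌ Pb^2+(aq) + 2 I^-(aq)
Ksp = [Pb^2+][I^-]^2
If s mol/L of PbI2 dissolves, [Pb^2+] = s and [I^-] = 2s.
So Ksp = s × (2s)^2 = 4s^3
s = (1.1 × 10^-8 / 4)^(1/3) = 1.40 × 10^-3 M
[Pb^2+] = s = 1.4 × 10^-3 M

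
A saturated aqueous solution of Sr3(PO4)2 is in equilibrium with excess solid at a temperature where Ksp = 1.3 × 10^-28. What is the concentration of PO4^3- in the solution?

2.1 × 10^-6 M

Sr3(PO4)2(s) <=> 3 Sr^2+(aq) + 2 PO4^3-(aq)
Ksp = [Sr^2+]^3[PO4^3-]^2
With molar solubility s: [Sr^2+] = 3s, [PO4^3-] = 2s.
So Ksp = (3s)^3 × (2s)^2 = 108s^5
s = (1.3 × 10^-28 / 108)^(1/5) = 1.04 × 10^-6 M
[PO4^3-] = 2s = 2.1 × 10^-6 M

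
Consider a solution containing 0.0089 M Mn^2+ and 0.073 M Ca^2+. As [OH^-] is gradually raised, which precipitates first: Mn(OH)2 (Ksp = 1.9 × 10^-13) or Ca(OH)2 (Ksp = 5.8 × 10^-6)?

Mn(OH)2

Precipitation of each salt starts when its ion product equals its Ksp.
For Mn(OH)2: 1.9 × 10^-13 = 0.0089 × [OH^-]^2  ⇒  [OH^-] = 4.6 x 10^-6 M.
For Ca(OH)2: 5.8 × 10^-6 = 0.073 × [OH^-]^2  ⇒  [OH^-] = 8.9 x 10^-3 M.
The salt with the lower threshold [OH^-] precipitates first: Mn(OH)2.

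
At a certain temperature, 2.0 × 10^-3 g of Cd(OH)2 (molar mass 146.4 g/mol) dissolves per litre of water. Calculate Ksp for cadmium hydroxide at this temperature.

Ksp ≈ 1.0e-14

Molar solubility s = (2.0 x 10^-3 g/L) / (146.4 g/mol) = 1.37 × 10^-5 M.
Cd(OH)2(s) ⇌ Cd^2+(aq) + 2 OH^-(aq)
Let s = molar solubility. Then [Cd^2+] = s and [OH^-] = 2s.
Ksp = [Cd^2+][OH^-]^2
Substituting: Ksp = s(2s)^2 = 4s^3
With s = 1.37 × 10^-5: Ksp = 1.0 × 10^-14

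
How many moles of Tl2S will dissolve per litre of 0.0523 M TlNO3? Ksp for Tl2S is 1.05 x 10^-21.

Tl2S(s) ⇌ 2 Tl^+ + S^2-
Ksp = [Tl^+]^2[S^2-]
If s mol/L dissolves here, [Tl^+] = 0.0523 + 2s ≈ 0.0523, [S^2-] = s (Ksp is small, so little additional dissolves).
Ksp ≈ (0.0523)^2 × s
s = 3.84 × 10^-19 M
Check: 2s = 7.7 x 10^-19 ≪ 0.0523, so the approximation is valid.

s = 3.84 × 10^-19 M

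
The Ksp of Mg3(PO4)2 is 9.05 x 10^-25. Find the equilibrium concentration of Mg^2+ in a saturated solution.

[Mg^2+] = 1.83 x 10^-5 M

Mg3(PO4)2(s) ⇌ 3 Mg^2+ + 2 PO4^3-
Ksp = [Mg^2+]^3[PO4^3-]^2
Let s = molar solubility. Then [Mg^2+] = 3s and [PO4^3-] = 2s.
So Ksp = (3s)^3 × (2s)^2 = 108s^5
Solving, s = (9.05 x 10^-25/108)^(1/5) = 6.090 x 10^-6 M
[Mg^2+] = 3s = 1.83 × 10^-5 M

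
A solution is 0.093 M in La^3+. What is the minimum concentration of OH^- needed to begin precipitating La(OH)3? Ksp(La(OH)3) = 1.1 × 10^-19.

La(OH)3(s) <=> La^3+(aq) + 3 OH^-(aq)
Ksp = [La^3+][OH^-]^3
Precipitation begins when Q = Ksp. With [La^3+] = 0.093 M:
1.1 × 10^-19 = (0.093) × [OH^-]^3
[OH^-] = (1.1 × 10^-19 / 9.3 × 10^-2)^(1/3) = 1.1 × 10^-6 M

[OH^-] ≈ 1.1e-6 M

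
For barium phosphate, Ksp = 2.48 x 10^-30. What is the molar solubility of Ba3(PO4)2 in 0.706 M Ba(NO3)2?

Ba3(PO4)2(s) ⇌ 3 Ba^2+ + 2 PO4^3-
Ksp = [Ba^2+]^3[PO4^3-]^2
Let s be the molar solubility in this solution. [Ba^2+] = 0.706 + 3s ≈ 0.706, [PO4^3-] = 2s (common-ion effect: Ba^2+ is already 0.706 M).
Ksp ≈ (0.706)^3 × (2s)^2
s = 1.33 × 10^-15 M
Check: 3s = 4.0 x 10^-15 ≪ 0.706, so the approximation is valid.

s = 1.33 × 10^-15 M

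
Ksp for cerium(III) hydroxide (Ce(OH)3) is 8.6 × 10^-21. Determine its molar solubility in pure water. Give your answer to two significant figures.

s = 4.2e-6 M

Ce(OH)3(s) ⇌ Ce^3+(aq) + 3 OH^-(aq)
Ksp = [Ce^3+][OH^-]^3
With molar solubility s: [Ce^3+] = s, [OH^-] = 3s.
Ksp = s(3s)^3 = 27s^4
s^4 = 8.6 × 10^-21 / 27, so s = 4.2 × 10^-6 M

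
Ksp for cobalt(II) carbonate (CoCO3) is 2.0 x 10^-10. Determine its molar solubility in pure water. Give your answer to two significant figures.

CoCO3(s) ⇌ Co^2+ + CO3^2-
Ksp = [Co^2+][CO3^2-]
With molar solubility s: [Co^2+] = s, [CO3^2-] = s.
Ksp = s × s = s^2
s = (2.0 x 10^-10)^(1/2) = 1.4 × 10^-5 M

s = 1.4 × 10^-5 M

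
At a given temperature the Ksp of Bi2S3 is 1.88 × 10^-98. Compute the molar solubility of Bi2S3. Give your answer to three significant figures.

s = 1.12e-20 M

Bi2S3(s) ⇌ 2 Bi^3+(aq) + 3 S^2-(aq)
Ksp = [Bi^3+]^2[S^2-]^3
With molar solubility s: [Bi^3+] = 2s, [S^2-] = 3s.
Substituting: Ksp = (2s)^2(3s)^3 = 108s^5
s = (1.88 × 10^-98 / 108)^(1/5) = 1.12 × 10^-20 M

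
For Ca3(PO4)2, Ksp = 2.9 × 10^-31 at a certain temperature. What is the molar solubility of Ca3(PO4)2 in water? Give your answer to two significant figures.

Ca3(PO4)2(s) <=> 3 Ca^2+(aq) + 2 PO4^3-(aq)
Ksp = [Ca^2+]^3[PO4^3-]^2
Let s = molar solubility. Then [Ca^2+] = 3s and [PO4^3-] = 2s.
So Ksp = (3s)^3 × (2s)^2 = 108s^5
s^5 = 2.9 × 10^-31 / 108, so s = 3.1 x 10^-7 M

s = 3.1 × 10^-7 M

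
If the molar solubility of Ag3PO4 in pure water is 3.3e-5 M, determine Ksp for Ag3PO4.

Ag3PO4(s) <=> 3 Ag^+(aq) + PO4^3-(aq)
For each mole of Ag3PO4 that dissolves: [Ag^+] = 3s, [PO4^3-] = s.
Ksp = [Ag^+]^3[PO4^3-]
So Ksp = (3s)^3 × s = 27s^4
Ksp = 27 × (3.3 × 10^-5)^4 = 3.2 × 10^-17

Ksp ≈ 3.2 × 10^-17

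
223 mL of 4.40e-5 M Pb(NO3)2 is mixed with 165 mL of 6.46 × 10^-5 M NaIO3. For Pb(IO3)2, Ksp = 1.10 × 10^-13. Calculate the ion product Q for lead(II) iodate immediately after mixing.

1.91 × 10^-14

Total volume = 223 + 165 = 388 mL.
[Pb^2+] = 4.40 × 10^-5 × (223/388) = 2.529 × 10^-5 M
[IO3^-] = 6.46 × 10^-5 × (165/388) = 2.747 × 10^-5 M
Pb(IO3)2(s) <=> Pb^2+ + 2 IO3^-, so Q = [Pb^2+][IO3^-]^2
Q = (2.529 × 10^-5)(2.747 × 10^-5)^2 = 1.91 × 10^-14
Q < Ksp, so no precipitate of Pb(IO3)2 forms.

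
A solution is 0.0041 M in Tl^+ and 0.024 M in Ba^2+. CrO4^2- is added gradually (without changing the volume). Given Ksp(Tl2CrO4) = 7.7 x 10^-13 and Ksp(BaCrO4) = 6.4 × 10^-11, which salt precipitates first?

Each salt begins to precipitate when Q = Ksp, i.e. when [CrO4^2-] reaches its threshold.
For Tl2CrO4: 7.7 x 10^-13 = (0.0041)^2 × [CrO4^2-]  ⇒  [CrO4^2-] = 4.6 x 10^-8 M.
For BaCrO4: 6.4 × 10^-11 = 0.024 × [CrO4^2-]  ⇒  [CrO4^2-] = 2.7 × 10^-9 M.
The salt with the lower threshold [CrO4^2-] precipitates first: BaCrO4.

BaCrO4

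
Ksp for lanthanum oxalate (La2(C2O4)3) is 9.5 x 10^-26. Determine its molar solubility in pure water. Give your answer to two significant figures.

La2(C2O4)3(s) <=> 2 La^3+(aq) + 3 C2O4^2-(aq)
Ksp = [La^3+]^2[C2O4^2-]^3
For each mole of La2(C2O4)3 that dissolves: [La^3+] = 2s, [C2O4^2-] = 3s.
Ksp = (2s)^2(3s)^3 = 108s^5
s = (9.5 x 10^-26 / 108)^(1/5) = 3.9 × 10^-6 M

s = 3.9 × 10^-6 M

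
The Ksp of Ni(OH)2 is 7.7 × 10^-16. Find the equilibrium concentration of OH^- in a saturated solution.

Ni(OH)2(s) <=> Ni^2+ + 2 OH^-
Ksp = [Ni^2+][OH^-]^2
With molar solubility s: [Ni^2+] = s, [OH^-] = 2s.
Ksp = s(2s)^2 = 4s^3
Solving, s = (7.7 × 10^-16/4)^(1/3) = 5.77 × 10^-6 M
[OH^-] = 2s = 1.2 x 10^-5 M

1.2e-5 M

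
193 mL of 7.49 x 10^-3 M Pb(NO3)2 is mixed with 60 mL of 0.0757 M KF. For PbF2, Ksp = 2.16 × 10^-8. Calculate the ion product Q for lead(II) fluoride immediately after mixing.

1.84 × 10^-6

Total volume = 193 + 60 = 253 mL.
[Pb^2+] = 7.49 x 10^-3 × (193/253) = 5.714 × 10^-3 M
[F^-] = 7.57 x 10^-2 × (60/253) = 1.795 × 10^-2 M
PbF2(s) ⇌ Pb^2+(aq) + 2 F^-(aq), so Q = [Pb^2+][F^-]^2
Q = (5.714 x 10^-3)(1.795 × 10^-2)^2 = 1.84 x 10^-6
Q > Ksp, so PbF2 will precipitate.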